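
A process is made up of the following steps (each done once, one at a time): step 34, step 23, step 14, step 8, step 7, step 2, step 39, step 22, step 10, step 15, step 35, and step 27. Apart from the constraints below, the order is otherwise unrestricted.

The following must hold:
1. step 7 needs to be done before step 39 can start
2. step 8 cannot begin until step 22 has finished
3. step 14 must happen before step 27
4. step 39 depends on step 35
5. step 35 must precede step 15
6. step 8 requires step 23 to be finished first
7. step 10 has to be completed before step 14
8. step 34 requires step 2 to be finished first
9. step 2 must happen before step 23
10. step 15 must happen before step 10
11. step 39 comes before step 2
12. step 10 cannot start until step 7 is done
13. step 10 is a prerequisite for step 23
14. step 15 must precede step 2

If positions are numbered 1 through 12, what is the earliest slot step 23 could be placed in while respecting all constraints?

7

Every step that must precede step 23 has to come before it. Tracing all chains that end at step 23, those steps are: step 7, step 2, step 39, step 10, step 15, step 35 — 6 in total.
So at minimum 6 steps come before step 23, putting step 23 no earlier than position 7. That position is achievable by scheduling exactly those predecessors first.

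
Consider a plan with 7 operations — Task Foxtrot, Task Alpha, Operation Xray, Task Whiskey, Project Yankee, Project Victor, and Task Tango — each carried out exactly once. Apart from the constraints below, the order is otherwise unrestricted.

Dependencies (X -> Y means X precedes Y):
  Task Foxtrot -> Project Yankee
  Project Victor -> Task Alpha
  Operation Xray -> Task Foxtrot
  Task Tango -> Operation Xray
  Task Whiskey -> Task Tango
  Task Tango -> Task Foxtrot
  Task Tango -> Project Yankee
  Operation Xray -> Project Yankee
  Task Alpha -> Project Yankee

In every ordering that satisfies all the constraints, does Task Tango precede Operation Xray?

There is a constraint chain Task Tango → Operation Xray.
That forces Task Tango before Operation Xray in every valid schedule.

Yes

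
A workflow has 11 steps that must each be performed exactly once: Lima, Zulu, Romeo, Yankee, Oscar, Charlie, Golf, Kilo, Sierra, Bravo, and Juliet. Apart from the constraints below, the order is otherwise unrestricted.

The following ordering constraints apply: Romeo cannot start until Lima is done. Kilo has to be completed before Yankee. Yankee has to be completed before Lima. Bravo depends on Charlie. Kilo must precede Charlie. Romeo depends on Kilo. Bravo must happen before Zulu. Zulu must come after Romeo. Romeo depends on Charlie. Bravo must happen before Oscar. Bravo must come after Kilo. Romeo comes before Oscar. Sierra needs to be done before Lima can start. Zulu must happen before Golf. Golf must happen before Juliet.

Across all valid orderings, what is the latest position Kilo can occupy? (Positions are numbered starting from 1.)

2

Every step that must follow Kilo has to come after it. Tracing all chains starting from Kilo, those steps are: Lima, Zulu, Romeo, Yankee, Oscar, Charlie, Golf, Bravo, Juliet — 9 in total.
With 9 mandatory successors out of 11 steps total, the latest slot for Kilo is 11−9 = 2, and it's reachable by doing all non-successors before Kilo.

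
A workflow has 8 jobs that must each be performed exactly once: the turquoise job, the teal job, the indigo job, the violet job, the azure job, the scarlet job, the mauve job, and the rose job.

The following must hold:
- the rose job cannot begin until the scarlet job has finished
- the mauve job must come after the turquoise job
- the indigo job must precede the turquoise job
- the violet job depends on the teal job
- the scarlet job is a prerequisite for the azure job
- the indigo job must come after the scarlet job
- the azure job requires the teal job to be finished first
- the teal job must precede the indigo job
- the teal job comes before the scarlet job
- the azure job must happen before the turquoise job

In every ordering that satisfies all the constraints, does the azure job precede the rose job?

No

No chain of constraints connects the azure job to the rose job in either direction.
There exist valid orderings with the rose job before the azure job, so the azure job is not required to come first.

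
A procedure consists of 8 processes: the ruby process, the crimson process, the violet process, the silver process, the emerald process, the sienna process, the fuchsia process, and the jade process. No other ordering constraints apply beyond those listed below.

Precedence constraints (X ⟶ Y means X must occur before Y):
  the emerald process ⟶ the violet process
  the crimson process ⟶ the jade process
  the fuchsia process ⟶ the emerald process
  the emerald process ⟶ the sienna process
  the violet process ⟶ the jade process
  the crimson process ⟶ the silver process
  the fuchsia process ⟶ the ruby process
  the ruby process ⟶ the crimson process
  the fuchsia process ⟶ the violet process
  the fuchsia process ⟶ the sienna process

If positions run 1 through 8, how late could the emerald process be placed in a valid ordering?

5

Every process that must follow the emerald process has to come after it. Tracing all chains starting from the emerald process, those processes are: the violet process, the sienna process, the jade process — 3 in total.
With 3 mandatory successors out of 8 processes total, the latest slot for the emerald process is 8−3 = 5, and it's reachable by doing all non-successors before the emerald process.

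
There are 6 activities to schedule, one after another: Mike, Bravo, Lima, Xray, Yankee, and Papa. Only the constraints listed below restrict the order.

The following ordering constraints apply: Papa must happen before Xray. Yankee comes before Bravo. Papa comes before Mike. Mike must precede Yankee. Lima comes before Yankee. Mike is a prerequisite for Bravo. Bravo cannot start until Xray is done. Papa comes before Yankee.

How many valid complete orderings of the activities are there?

2 activities have no prerequisites (Lima, Papa), so any of them could come first.
Counting all ways to extend the partial order to a total order gives 11.

11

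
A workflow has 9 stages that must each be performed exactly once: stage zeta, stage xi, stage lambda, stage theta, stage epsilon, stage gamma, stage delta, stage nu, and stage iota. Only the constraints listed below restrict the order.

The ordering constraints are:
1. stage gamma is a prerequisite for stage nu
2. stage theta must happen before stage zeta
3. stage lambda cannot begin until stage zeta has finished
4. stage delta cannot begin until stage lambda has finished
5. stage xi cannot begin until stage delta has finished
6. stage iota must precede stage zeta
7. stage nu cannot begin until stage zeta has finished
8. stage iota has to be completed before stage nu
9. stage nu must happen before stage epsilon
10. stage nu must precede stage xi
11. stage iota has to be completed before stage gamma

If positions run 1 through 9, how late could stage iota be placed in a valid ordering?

2

Following every chain forward from stage iota, the stages that must come later are stage zeta, stage xi, stage lambda, stage epsilon, stage gamma, stage delta, stage nu — 7 of them.
With 7 mandatory successors out of 9 stages total, the latest slot for stage iota is 9−7 = 2, and it's reachable by doing all non-successors before stage iota.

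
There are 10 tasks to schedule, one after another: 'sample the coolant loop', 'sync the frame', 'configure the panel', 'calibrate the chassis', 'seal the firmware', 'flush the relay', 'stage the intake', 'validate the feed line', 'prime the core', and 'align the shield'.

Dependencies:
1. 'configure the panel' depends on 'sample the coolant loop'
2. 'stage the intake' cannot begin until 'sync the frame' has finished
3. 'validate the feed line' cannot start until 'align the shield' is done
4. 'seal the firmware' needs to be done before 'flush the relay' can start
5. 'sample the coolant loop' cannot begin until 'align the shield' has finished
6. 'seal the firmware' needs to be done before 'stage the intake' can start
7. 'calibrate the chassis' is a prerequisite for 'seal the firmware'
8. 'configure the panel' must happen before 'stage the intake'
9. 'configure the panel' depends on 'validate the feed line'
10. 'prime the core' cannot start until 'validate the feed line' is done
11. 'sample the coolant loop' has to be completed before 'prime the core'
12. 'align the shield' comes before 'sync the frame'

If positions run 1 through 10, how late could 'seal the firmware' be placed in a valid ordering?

The tasks that are forced after 'seal the firmware', directly or by a chain of constraints, are 'flush the relay', 'stage the intake'. That's 2 tasks.
With 2 mandatory successors out of 10 tasks total, the latest slot for 'seal the firmware' is 10−2 = 8, and it's reachable by doing all non-successors before 'seal the firmware'.

8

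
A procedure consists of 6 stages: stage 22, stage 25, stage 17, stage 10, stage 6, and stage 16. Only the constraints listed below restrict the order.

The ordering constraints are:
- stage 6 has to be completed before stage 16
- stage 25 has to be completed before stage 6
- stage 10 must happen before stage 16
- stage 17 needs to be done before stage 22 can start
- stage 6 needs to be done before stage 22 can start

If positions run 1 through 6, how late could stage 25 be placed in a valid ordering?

3

Following every chain forward from stage 25, the stages that must come later are stage 22, stage 6, stage 16 — 3 of them.
So at least 3 stages follow stage 25, putting stage 25 no later than position 3. That position is achievable by scheduling everything else first.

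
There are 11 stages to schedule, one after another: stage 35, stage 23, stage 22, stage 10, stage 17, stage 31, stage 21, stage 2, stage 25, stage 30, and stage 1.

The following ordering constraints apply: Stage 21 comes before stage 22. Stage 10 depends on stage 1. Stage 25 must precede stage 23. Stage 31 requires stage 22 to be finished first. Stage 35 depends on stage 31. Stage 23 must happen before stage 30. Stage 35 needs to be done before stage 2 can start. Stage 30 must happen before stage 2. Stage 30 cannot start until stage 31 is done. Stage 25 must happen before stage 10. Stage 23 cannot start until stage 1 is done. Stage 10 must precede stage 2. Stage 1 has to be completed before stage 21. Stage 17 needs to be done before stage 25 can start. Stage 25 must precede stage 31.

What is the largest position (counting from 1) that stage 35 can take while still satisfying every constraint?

10

Following the constraints forward from stage 35, its only required successor is stage 2.
So at least 1 stage follows stage 35, putting stage 35 no later than position 10. That position is achievable by scheduling everything else first.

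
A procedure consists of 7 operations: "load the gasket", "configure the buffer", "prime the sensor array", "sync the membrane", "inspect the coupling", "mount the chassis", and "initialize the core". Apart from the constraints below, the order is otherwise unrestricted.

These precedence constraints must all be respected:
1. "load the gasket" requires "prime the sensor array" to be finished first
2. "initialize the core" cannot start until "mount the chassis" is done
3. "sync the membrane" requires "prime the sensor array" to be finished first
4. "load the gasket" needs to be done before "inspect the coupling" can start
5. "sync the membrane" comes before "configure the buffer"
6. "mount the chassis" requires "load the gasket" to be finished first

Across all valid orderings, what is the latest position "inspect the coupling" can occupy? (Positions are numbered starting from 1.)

No constraint forces any operation after "inspect the coupling", so it can be placed last, in position 7.

7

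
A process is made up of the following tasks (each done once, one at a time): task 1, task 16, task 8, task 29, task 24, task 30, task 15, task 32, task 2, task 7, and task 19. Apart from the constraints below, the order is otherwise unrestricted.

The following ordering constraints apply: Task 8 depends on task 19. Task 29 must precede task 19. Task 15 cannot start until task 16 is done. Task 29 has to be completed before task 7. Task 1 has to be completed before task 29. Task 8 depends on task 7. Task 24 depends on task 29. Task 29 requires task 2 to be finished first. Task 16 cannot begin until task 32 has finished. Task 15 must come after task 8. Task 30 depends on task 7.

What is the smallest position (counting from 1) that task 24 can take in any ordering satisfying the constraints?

Working backwards through the constraints from task 24, its full set of required predecessors is task 1, task 29, task 2 — 3 of them.
With 3 mandatory predecessors, the earliest task 24 can sit is position 3+1 = 4, and placing just those 3 first achieves it.

4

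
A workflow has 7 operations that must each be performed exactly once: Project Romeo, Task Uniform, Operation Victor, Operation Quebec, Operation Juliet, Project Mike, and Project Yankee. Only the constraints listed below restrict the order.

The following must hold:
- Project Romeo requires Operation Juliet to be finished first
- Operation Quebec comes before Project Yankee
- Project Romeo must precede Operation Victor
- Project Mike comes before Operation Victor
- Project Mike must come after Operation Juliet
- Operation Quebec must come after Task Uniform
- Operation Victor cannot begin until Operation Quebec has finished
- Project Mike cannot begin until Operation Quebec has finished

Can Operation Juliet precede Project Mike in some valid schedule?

Yes

Operation Juliet is actually forced before Project Mike by the constraints, so certainly some valid ordering has Operation Juliet first.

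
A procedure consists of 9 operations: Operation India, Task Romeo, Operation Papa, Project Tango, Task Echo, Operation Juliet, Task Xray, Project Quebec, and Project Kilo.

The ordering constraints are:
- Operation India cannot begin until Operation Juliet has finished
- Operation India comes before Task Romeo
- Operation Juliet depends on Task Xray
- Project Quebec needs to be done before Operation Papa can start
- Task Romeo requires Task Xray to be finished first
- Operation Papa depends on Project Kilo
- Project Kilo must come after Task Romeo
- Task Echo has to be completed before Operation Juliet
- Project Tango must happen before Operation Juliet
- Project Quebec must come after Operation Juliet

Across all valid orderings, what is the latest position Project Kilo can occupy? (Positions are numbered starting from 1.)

8

Following the constraints forward from Project Kilo, its only required successor is Operation Papa.
So at least 1 operation follows Project Kilo, putting Project Kilo no later than position 8. That position is achievable by scheduling everything else first.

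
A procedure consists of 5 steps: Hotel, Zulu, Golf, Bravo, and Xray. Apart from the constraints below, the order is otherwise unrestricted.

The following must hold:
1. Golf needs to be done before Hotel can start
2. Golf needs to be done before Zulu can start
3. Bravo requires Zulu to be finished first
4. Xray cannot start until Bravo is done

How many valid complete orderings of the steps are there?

Golf is the only step with nothing required before it, so every ordering starts there.
Enumerating by repeatedly choosing an available step (one whose prerequisites are all placed) gives 4 distinct complete orderings.

4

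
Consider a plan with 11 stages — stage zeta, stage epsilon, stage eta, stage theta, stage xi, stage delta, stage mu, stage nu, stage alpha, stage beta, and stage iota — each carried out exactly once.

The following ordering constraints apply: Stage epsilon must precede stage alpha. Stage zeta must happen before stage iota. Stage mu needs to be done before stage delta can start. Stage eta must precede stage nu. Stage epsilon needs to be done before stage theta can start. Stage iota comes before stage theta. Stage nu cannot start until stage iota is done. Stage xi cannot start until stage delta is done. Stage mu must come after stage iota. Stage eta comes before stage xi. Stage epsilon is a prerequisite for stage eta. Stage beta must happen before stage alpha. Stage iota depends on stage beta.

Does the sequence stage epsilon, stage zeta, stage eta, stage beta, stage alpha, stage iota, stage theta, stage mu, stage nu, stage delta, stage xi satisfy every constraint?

Yes

Going through the constraints one by one, each required predecessor appears earlier in the sequence than its dependent — e.g. stage eta (position 3) is before stage xi (position 11), as required.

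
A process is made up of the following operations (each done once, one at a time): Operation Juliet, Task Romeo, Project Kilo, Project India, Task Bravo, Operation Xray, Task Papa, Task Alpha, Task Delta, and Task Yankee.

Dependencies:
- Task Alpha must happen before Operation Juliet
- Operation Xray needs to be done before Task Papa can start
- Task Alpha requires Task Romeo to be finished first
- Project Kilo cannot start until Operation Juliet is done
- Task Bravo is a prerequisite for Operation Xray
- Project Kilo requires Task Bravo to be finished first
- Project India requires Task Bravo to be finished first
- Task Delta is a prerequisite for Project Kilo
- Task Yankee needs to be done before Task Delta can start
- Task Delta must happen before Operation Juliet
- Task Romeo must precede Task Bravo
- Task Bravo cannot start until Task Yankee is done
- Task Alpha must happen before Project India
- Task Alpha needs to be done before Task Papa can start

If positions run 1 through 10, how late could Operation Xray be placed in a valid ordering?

The only operation forced after Operation Xray (directly or by a chain) is Task Papa.
With 1 mandatory successor out of 10 operations total, the latest slot for Operation Xray is 10−1 = 9, and it's reachable by doing all non-successors before Operation Xray.

9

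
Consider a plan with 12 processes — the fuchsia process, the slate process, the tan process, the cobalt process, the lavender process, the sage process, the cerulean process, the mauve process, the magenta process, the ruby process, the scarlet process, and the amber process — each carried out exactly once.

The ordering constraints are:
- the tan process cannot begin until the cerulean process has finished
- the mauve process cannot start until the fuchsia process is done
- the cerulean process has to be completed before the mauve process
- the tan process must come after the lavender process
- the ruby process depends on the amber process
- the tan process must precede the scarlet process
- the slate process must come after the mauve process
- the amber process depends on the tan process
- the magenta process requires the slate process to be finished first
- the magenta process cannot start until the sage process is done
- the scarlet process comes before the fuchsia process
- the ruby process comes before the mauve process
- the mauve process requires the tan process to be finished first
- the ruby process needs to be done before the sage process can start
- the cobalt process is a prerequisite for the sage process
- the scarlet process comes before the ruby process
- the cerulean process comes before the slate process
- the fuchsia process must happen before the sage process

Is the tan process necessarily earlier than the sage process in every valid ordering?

Yes

There is a constraint chain the tan process → the scarlet process → the fuchsia process → the sage process.
That forces the tan process before the sage process in every valid schedule.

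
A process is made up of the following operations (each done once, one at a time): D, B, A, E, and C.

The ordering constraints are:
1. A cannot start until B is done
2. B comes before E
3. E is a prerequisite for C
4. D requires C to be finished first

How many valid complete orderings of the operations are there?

Only B has no prerequisites, so it must go first.
Systematically extending each partial ordering one operation at a time and counting, there are 4 complete orderings.

4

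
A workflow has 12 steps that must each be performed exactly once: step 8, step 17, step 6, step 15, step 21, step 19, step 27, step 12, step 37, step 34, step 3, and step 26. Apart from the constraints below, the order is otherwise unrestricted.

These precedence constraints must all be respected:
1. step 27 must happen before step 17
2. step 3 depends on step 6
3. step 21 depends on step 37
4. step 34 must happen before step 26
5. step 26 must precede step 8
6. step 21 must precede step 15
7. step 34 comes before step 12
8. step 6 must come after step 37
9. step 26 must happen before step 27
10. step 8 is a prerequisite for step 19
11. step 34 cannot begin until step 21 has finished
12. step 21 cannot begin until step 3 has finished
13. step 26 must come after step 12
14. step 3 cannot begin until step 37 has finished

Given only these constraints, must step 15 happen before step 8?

No

Nothing in the constraints links step 15 and step 8; they are unordered relative to each other.
There exist valid orderings with step 8 before step 15, so step 15 is not required to come first.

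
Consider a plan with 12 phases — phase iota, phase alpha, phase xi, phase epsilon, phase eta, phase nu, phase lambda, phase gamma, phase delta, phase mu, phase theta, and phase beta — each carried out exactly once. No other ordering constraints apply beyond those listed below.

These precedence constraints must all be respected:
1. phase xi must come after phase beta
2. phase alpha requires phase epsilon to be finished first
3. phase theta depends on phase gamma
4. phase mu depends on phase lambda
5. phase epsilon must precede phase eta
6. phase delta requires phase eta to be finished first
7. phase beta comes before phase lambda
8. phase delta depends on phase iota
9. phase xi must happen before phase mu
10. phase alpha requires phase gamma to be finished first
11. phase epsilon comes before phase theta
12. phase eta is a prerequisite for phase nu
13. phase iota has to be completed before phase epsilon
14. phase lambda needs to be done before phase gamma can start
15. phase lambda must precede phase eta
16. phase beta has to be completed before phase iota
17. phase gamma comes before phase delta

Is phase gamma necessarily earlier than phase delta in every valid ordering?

Tracing the constraints gives a chain: phase gamma → phase delta.
So phase gamma must precede phase delta in any valid ordering.

Yes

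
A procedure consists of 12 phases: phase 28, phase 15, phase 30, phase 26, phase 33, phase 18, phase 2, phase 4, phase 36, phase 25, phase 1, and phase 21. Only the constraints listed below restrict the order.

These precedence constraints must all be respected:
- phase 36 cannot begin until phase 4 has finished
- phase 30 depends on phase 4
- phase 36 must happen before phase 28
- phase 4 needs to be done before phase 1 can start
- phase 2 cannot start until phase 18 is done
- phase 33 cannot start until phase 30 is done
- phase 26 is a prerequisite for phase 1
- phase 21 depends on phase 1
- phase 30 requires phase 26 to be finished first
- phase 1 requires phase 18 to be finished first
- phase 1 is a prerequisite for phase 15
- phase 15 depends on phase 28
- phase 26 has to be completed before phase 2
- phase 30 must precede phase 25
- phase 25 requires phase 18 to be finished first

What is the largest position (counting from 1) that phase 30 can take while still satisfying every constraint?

10

The phases that are forced after phase 30, directly or by a chain of constraints, are phase 33, phase 25. That's 2 phases.
With 2 mandatory successors out of 12 phases total, the latest slot for phase 30 is 12−2 = 10, and it's reachable by doing all non-successors before phase 30.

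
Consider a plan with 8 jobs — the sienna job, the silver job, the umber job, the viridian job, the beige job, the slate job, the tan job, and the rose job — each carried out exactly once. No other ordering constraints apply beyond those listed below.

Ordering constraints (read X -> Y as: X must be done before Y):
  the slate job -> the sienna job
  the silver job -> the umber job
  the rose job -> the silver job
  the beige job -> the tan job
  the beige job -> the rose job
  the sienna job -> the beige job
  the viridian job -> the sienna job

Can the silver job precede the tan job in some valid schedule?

Yes

The constraints leave the silver job and the tan job unordered relative to each other; nothing requires the tan job earlier.
That means at least one valid schedule has the silver job before the tan job.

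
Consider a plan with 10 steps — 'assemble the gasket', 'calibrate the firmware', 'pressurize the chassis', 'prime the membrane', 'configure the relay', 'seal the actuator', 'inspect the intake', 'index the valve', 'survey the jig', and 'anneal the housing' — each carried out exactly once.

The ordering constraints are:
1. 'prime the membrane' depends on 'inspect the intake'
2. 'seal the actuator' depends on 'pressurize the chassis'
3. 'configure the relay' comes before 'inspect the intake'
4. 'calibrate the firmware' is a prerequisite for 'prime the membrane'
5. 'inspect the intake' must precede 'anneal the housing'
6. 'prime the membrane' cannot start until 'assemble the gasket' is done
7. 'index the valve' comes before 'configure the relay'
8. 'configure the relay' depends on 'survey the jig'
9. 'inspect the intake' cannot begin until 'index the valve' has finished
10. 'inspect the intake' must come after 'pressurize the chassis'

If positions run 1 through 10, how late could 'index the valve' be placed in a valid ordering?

The steps that are forced after 'index the valve', directly or by a chain of constraints, are 'prime the membrane', 'configure the relay', 'inspect the intake', 'anneal the housing'. That's 4 steps.
With 4 mandatory successors out of 10 steps total, the latest slot for 'index the valve' is 10−4 = 6, and it's reachable by doing all non-successors before 'index the valve'.

6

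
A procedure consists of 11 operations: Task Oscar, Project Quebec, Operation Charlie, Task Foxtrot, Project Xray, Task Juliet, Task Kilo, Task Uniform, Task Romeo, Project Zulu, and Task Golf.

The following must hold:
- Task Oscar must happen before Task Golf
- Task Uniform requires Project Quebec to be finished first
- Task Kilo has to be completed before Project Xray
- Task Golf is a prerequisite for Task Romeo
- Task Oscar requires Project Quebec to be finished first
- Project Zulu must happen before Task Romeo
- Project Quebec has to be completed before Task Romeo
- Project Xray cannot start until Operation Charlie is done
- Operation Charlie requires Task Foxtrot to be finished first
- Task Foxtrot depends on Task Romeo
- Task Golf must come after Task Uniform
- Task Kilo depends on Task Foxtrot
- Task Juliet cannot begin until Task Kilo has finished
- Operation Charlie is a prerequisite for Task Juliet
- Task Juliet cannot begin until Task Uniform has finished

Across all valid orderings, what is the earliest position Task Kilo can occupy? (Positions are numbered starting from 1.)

8

The operations that are forced before Task Kilo, directly or transitively, are Task Oscar, Project Quebec, Task Foxtrot, Task Uniform, Task Romeo, Project Zulu, Task Golf. That's 7 operations.
With 7 mandatory predecessors, the earliest Task Kilo can sit is position 7+1 = 8, and placing just those 7 first achieves it.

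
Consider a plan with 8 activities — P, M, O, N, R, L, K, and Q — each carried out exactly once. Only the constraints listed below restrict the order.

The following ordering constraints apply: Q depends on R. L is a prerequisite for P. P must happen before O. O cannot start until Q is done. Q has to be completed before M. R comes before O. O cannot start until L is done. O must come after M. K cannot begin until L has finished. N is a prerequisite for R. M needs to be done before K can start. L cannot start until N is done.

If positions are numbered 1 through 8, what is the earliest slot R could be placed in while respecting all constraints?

Working backwards through the constraints from R, its only required predecessor is N.
With 1 mandatory predecessor, the earliest R can sit is position 1+1 = 2, and placing just that one first achieves it.

2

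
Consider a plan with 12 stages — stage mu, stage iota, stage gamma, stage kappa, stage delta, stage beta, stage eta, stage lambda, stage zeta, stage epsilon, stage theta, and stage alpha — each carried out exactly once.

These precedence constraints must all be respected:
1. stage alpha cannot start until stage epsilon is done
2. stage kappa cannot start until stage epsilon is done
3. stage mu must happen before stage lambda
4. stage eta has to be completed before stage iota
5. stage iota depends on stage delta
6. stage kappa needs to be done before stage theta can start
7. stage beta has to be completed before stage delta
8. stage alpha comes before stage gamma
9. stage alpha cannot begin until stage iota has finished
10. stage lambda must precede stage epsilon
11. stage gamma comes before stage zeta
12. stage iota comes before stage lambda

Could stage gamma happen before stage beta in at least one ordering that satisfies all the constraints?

No

Following stage beta → stage delta → stage iota → stage alpha → stage gamma, stage beta must precede stage gamma in every valid ordering.
Hence stage gamma can never be scheduled before stage beta.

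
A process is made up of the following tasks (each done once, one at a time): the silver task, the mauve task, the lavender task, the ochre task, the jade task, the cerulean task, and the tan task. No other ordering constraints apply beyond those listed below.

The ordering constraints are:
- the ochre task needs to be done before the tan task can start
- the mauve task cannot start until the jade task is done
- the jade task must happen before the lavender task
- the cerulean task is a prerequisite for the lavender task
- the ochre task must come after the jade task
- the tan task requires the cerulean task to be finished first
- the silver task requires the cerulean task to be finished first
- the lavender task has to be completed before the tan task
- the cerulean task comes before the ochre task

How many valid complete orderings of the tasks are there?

2 tasks have no prerequisites (the jade task, the cerulean task), so any of them could come first.
Enumerating by repeatedly choosing an available task (one whose prerequisites are all placed) gives 96 distinct complete orderings.

96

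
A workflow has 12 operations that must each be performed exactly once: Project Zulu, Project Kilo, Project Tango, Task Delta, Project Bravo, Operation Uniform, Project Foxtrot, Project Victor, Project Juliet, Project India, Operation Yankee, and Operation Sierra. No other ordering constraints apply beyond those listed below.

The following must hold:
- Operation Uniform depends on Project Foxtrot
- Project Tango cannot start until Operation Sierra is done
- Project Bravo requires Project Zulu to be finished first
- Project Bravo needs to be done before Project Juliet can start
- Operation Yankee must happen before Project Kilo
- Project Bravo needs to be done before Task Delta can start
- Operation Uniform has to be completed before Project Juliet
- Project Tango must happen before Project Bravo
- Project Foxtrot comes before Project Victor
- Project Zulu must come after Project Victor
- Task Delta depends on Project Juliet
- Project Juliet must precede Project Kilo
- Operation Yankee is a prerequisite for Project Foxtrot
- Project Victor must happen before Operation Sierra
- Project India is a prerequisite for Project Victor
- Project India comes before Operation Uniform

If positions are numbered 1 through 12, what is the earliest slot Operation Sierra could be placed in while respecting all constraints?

5

Every operation that must precede Operation Sierra has to come before it. Tracing all chains that end at Operation Sierra, those operations are: Project Foxtrot, Project Victor, Project India, Operation Yankee — 4 in total.
So at minimum 4 operations come before Operation Sierra, putting Operation Sierra no earlier than position 5. That position is achievable by scheduling exactly those predecessors first.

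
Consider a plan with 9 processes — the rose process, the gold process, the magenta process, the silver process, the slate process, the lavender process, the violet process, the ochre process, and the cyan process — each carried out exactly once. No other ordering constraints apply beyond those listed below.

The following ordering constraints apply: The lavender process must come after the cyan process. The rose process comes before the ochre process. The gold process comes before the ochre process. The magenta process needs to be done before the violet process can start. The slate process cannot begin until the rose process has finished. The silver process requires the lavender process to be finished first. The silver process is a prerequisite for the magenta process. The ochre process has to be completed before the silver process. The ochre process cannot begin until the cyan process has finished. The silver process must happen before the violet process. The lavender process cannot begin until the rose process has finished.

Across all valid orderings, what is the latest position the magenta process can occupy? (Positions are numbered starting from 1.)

Following the constraints forward from the magenta process, its only required successor is the violet process.
So at least 1 process follows the magenta process, putting the magenta process no later than position 8. That position is achievable by scheduling everything else first.

8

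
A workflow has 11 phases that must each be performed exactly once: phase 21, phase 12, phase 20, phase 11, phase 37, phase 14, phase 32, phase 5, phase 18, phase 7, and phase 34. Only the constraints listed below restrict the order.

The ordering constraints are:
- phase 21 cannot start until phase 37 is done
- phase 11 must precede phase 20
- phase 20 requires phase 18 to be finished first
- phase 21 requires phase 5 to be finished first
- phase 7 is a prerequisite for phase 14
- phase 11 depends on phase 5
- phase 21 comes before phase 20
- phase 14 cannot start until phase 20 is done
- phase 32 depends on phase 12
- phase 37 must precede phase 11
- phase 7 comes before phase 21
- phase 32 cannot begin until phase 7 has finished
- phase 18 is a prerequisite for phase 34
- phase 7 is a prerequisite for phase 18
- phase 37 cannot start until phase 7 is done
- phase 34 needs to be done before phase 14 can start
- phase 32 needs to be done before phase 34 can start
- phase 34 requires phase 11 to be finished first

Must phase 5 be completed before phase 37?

No

Phase 5 and phase 37 are not related by any chain of constraints.
There exist valid orderings with phase 37 before phase 5, so phase 5 is not required to come first.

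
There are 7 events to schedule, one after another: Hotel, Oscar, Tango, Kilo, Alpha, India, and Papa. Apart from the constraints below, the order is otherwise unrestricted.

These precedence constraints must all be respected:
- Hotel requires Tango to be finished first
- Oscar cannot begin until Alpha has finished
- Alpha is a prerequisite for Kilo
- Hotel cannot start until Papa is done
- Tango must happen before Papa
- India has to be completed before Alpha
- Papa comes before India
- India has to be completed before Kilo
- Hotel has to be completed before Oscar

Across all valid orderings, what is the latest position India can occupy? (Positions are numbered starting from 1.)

4

The events that are forced after India, directly or by a chain of constraints, are Oscar, Kilo, Alpha. That's 3 events.
So at least 3 events follow India, putting India no later than position 4. That position is achievable by scheduling everything else first.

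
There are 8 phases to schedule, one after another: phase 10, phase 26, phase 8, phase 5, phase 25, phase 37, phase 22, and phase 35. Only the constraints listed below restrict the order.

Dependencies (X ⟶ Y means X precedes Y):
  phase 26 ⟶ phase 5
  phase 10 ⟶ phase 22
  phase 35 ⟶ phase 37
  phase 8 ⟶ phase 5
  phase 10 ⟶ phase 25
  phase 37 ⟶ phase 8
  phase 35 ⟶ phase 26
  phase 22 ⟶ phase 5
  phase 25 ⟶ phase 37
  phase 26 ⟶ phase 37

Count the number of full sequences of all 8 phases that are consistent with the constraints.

32

The phases with no prerequisites are phase 10, phase 35; any of them can be placed first.
Enumerating by repeatedly choosing an available phase (one whose prerequisites are all placed) gives 32 distinct complete orderings.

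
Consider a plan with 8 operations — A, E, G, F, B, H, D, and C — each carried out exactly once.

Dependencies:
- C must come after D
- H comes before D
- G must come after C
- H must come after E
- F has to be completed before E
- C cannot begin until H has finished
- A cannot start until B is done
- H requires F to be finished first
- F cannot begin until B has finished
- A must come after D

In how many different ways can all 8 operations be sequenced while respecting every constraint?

3

Only B has no prerequisites, so it must go first.
Counting all ways to extend the partial order to a total order gives 3.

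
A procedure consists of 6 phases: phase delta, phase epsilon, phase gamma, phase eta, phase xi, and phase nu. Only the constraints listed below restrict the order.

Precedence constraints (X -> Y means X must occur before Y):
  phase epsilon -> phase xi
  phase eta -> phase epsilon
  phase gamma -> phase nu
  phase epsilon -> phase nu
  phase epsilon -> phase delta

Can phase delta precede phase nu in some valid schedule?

Yes

No chain of constraints runs from phase nu to phase delta, so phase nu is not required to come first.
So a valid ordering placing phase delta earlier than phase nu exists.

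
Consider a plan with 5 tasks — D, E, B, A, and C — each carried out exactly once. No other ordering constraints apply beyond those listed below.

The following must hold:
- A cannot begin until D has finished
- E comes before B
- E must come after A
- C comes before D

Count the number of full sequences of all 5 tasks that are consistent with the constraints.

1

Only C has no prerequisites, so it must go first.
Continuing from there, at each step only one task has all its prerequisites placed, so the ordering is fully determined — there is exactly 1.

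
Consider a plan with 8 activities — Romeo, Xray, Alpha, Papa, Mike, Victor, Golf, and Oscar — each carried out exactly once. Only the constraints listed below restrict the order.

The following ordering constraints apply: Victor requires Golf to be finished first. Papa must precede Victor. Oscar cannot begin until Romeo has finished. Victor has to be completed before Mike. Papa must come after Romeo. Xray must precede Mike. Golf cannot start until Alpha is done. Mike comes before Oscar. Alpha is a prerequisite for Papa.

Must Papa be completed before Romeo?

There is a chain Romeo → Papa, which puts Romeo before Papa.
So Papa does not have to come before Romeo — it cannot.

No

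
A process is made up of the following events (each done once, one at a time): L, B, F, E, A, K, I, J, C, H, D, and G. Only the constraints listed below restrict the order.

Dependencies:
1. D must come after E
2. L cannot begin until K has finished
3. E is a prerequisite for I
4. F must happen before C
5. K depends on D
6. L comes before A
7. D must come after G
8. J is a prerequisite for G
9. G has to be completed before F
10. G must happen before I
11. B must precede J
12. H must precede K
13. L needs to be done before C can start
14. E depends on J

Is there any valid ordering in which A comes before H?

Following H → K → L → A, H must precede A in every valid ordering.
So no valid ordering can have A before H.

No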